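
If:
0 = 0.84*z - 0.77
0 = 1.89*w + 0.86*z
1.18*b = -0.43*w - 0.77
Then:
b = -0.50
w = -0.42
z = 0.92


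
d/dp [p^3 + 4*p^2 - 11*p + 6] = 3*p^2 + 8*p - 11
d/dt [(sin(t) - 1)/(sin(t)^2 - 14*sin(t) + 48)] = (2*sin(t) + cos(t)^2 + 33)*cos(t)/(sin(t)^2 - 14*sin(t) + 48)^2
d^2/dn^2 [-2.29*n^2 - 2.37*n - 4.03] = -4.58000000000000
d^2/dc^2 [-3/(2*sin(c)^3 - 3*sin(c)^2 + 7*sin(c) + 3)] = 3*(36*sin(c)^6 - 66*sin(c)^5 + 16*sin(c)^4 - 21*sin(c)^3 - 53*sin(c)^2 + 141*sin(c) - 116)/(2*sin(c)^3 - 3*sin(c)^2 + 7*sin(c) + 3)^3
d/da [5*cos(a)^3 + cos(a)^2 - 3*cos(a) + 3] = (-15*cos(a)^2 - 2*cos(a) + 3)*sin(a)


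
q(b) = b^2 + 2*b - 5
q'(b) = 2*b + 2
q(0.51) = -3.72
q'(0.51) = 3.02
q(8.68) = 87.70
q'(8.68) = 19.36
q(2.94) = 9.52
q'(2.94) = 7.88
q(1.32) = -0.62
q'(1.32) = 4.64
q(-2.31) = -4.28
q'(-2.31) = -2.62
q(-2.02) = -4.96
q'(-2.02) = -2.04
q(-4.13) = 3.80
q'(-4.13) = -6.26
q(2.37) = 5.36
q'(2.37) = 6.74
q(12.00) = 163.00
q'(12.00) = 26.00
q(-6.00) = 19.00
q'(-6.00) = -10.00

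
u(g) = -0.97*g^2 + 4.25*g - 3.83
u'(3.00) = -1.57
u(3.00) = 0.19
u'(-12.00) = 27.53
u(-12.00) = -194.51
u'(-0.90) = 6.00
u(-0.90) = -8.44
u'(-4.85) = 13.66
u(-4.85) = -47.26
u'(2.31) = -0.23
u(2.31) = 0.81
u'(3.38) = -2.31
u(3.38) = -0.55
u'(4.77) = -5.00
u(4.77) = -5.63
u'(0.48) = 3.32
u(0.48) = -2.01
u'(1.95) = 0.47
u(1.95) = 0.77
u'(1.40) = 1.53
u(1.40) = 0.22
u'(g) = 4.25 - 1.94*g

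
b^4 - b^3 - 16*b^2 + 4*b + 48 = (b - 4)*(b - 2)*(b + 2)*(b + 3)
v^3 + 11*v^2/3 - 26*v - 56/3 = (v - 4)*(v + 2/3)*(v + 7)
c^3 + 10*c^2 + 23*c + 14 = (c + 1)*(c + 2)*(c + 7)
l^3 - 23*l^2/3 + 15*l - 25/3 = (l - 5)*(l - 5/3)*(l - 1)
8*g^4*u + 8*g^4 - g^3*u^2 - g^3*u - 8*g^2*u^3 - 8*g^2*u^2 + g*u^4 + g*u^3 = (-8*g + u)*(-g + u)*(g + u)*(g*u + g)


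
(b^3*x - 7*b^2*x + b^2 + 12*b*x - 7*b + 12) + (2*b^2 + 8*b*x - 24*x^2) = b^3*x - 7*b^2*x + 3*b^2 + 20*b*x - 7*b - 24*x^2 + 12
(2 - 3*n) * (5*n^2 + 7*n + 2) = -15*n^3 - 11*n^2 + 8*n + 4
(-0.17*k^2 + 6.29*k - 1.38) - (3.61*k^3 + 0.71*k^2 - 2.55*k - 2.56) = -3.61*k^3 - 0.88*k^2 + 8.84*k + 1.18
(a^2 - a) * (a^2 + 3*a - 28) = a^4 + 2*a^3 - 31*a^2 + 28*a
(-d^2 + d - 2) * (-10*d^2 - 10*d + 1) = 10*d^4 + 9*d^2 + 21*d - 2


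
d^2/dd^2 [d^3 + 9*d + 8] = 6*d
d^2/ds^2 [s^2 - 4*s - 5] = 2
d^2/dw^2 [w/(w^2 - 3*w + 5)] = 2*(w*(2*w - 3)^2 + 3*(1 - w)*(w^2 - 3*w + 5))/(w^2 - 3*w + 5)^3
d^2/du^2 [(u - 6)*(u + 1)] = 2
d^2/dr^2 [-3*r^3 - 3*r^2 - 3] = -18*r - 6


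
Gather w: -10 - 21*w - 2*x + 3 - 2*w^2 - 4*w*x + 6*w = -2*w^2 + w*(-4*x - 15) - 2*x - 7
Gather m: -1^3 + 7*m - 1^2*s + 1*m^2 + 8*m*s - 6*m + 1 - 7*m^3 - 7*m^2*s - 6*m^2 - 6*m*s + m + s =-7*m^3 + m^2*(-7*s - 5) + m*(2*s + 2)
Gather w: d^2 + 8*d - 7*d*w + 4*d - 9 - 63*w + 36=d^2 + 12*d + w*(-7*d - 63) + 27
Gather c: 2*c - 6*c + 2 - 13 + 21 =10 - 4*c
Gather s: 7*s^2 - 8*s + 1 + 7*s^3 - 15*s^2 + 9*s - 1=7*s^3 - 8*s^2 + s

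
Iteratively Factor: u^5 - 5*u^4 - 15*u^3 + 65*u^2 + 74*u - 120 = (u + 2)*(u^4 - 7*u^3 - u^2 + 67*u - 60) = (u - 4)*(u + 2)*(u^3 - 3*u^2 - 13*u + 15) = (u - 5)*(u - 4)*(u + 2)*(u^2 + 2*u - 3) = (u - 5)*(u - 4)*(u - 1)*(u + 2)*(u + 3)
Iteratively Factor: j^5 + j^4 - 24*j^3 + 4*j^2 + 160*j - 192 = (j + 4)*(j^4 - 3*j^3 - 12*j^2 + 52*j - 48) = (j - 2)*(j + 4)*(j^3 - j^2 - 14*j + 24) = (j - 2)*(j + 4)^2*(j^2 - 5*j + 6) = (j - 3)*(j - 2)*(j + 4)^2*(j - 2)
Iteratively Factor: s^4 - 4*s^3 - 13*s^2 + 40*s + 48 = (s + 1)*(s^3 - 5*s^2 - 8*s + 48) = (s - 4)*(s + 1)*(s^2 - s - 12) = (s - 4)*(s + 1)*(s + 3)*(s - 4)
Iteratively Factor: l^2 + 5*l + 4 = (l + 4)*(l + 1)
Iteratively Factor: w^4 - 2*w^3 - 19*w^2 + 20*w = (w)*(w^3 - 2*w^2 - 19*w + 20) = w*(w - 1)*(w^2 - w - 20) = w*(w - 1)*(w + 4)*(w - 5)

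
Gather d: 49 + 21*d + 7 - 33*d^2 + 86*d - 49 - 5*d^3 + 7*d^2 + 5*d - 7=-5*d^3 - 26*d^2 + 112*d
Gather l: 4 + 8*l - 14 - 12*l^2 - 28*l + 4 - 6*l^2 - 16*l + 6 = -18*l^2 - 36*l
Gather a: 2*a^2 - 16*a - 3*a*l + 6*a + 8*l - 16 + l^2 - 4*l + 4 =2*a^2 + a*(-3*l - 10) + l^2 + 4*l - 12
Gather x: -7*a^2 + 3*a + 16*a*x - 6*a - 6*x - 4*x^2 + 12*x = -7*a^2 - 3*a - 4*x^2 + x*(16*a + 6)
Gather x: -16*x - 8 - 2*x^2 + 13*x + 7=-2*x^2 - 3*x - 1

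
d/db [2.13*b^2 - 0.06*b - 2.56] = 4.26*b - 0.06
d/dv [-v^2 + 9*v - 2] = 9 - 2*v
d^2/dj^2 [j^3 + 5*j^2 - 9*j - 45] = 6*j + 10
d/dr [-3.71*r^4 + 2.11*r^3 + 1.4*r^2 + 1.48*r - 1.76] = -14.84*r^3 + 6.33*r^2 + 2.8*r + 1.48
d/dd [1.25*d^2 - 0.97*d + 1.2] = 2.5*d - 0.97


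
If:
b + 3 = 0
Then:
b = -3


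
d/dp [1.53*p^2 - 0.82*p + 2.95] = 3.06*p - 0.82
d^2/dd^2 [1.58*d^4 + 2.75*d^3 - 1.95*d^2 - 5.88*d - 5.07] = 18.96*d^2 + 16.5*d - 3.9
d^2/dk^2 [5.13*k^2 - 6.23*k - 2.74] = 10.2600000000000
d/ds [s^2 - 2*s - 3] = 2*s - 2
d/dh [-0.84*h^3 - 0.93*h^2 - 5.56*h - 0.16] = -2.52*h^2 - 1.86*h - 5.56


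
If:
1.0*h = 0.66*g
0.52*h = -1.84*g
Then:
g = 0.00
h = 0.00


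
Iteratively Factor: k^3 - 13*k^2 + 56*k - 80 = (k - 4)*(k^2 - 9*k + 20) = (k - 4)^2*(k - 5)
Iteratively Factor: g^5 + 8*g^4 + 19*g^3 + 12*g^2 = (g + 1)*(g^4 + 7*g^3 + 12*g^2) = g*(g + 1)*(g^3 + 7*g^2 + 12*g) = g*(g + 1)*(g + 4)*(g^2 + 3*g) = g^2*(g + 1)*(g + 4)*(g + 3)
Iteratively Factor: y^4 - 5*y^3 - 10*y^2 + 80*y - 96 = (y + 4)*(y^3 - 9*y^2 + 26*y - 24) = (y - 2)*(y + 4)*(y^2 - 7*y + 12) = (y - 3)*(y - 2)*(y + 4)*(y - 4)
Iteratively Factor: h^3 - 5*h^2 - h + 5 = (h - 1)*(h^2 - 4*h - 5) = (h - 1)*(h + 1)*(h - 5)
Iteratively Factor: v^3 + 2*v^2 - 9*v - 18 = (v + 3)*(v^2 - v - 6) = (v - 3)*(v + 3)*(v + 2)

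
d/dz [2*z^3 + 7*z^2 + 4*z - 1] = 6*z^2 + 14*z + 4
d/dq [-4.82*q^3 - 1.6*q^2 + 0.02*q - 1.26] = -14.46*q^2 - 3.2*q + 0.02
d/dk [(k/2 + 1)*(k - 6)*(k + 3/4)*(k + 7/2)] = 2*k^3 + 3*k^2/8 - 211*k/8 - 123/4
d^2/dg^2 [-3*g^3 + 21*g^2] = 42 - 18*g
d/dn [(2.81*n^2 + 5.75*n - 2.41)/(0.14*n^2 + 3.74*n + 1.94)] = (9.7044*n^2 + 11.5776*n + 20.1684)/(0.0196*n^4 + 1.0472*n^3 + 14.5308*n^2 + 14.5112*n + 3.7636)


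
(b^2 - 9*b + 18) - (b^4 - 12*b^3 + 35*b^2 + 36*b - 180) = -b^4 + 12*b^3 - 34*b^2 - 45*b + 198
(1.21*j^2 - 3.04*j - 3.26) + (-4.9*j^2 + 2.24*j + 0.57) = -3.69*j^2 - 0.8*j - 2.69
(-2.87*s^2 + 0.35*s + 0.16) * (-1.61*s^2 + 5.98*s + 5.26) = 4.6207*s^4 - 17.7261*s^3 - 13.2608*s^2 + 2.7978*s + 0.8416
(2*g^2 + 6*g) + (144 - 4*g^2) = -2*g^2 + 6*g + 144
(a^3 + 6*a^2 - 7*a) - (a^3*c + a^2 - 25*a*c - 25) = -a^3*c + a^3 + 5*a^2 + 25*a*c - 7*a + 25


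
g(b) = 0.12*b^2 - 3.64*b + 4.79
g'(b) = 0.24*b - 3.64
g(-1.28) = 9.65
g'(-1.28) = -3.95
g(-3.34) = 18.29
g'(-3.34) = -4.44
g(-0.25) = 5.71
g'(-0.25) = -3.70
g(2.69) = -4.13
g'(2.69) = -2.99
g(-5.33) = 27.60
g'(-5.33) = -4.92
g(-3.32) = 18.20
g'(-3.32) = -4.44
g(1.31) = 0.23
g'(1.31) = -3.33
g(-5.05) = 26.23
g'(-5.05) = -4.85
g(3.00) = -5.05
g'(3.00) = -2.92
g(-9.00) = 47.27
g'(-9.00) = -5.80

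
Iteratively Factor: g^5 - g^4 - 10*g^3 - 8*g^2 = (g + 2)*(g^4 - 3*g^3 - 4*g^2) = (g - 4)*(g + 2)*(g^3 + g^2) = g*(g - 4)*(g + 2)*(g^2 + g) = g^2*(g - 4)*(g + 2)*(g + 1)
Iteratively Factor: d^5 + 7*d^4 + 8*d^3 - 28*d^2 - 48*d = (d)*(d^4 + 7*d^3 + 8*d^2 - 28*d - 48) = d*(d + 4)*(d^3 + 3*d^2 - 4*d - 12) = d*(d + 3)*(d + 4)*(d^2 - 4) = d*(d + 2)*(d + 3)*(d + 4)*(d - 2)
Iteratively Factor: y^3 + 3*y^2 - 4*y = (y - 1)*(y^2 + 4*y) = (y - 1)*(y + 4)*(y)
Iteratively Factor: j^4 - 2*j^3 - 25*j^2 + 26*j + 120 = (j - 3)*(j^3 + j^2 - 22*j - 40) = (j - 5)*(j - 3)*(j^2 + 6*j + 8) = (j - 5)*(j - 3)*(j + 4)*(j + 2)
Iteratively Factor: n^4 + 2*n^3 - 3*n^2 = (n + 3)*(n^3 - n^2) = n*(n + 3)*(n^2 - n) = n^2*(n + 3)*(n - 1)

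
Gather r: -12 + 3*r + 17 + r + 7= 4*r + 12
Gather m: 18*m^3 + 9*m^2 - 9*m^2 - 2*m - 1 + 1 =18*m^3 - 2*m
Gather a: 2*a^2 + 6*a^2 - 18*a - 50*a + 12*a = 8*a^2 - 56*a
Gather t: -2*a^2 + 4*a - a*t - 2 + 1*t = -2*a^2 + 4*a + t*(1 - a) - 2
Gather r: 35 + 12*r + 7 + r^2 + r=r^2 + 13*r + 42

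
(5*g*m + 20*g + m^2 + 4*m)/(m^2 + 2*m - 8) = (5*g + m)/(m - 2)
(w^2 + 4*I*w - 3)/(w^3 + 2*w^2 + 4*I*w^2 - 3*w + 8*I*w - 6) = 1/(w + 2)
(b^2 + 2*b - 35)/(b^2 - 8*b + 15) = (b + 7)/(b - 3)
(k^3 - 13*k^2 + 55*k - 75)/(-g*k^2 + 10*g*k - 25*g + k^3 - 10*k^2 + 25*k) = (3 - k)/(g - k)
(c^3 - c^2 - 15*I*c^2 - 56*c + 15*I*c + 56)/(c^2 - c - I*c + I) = (c^2 - 15*I*c - 56)/(c - I)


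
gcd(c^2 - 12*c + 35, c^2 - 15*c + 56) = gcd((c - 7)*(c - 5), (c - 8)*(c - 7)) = c - 7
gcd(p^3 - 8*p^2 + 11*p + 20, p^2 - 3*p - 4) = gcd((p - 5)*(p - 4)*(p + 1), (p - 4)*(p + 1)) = p^2 - 3*p - 4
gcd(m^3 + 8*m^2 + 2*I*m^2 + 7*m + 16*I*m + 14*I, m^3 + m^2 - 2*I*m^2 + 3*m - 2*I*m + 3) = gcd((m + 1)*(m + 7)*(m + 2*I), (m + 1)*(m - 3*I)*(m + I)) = m + 1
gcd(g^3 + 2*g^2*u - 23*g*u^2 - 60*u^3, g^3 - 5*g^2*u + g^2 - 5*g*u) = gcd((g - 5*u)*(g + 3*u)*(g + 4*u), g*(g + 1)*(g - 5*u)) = -g + 5*u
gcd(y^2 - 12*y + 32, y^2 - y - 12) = y - 4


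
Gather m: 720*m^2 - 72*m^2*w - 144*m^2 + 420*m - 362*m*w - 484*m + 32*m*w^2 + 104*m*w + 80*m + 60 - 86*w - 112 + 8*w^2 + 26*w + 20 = m^2*(576 - 72*w) + m*(32*w^2 - 258*w + 16) + 8*w^2 - 60*w - 32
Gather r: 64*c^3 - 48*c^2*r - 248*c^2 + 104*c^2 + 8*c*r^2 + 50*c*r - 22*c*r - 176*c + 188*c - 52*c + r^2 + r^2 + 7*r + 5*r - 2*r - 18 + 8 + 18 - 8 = 64*c^3 - 144*c^2 - 40*c + r^2*(8*c + 2) + r*(-48*c^2 + 28*c + 10)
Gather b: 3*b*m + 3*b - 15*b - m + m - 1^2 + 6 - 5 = b*(3*m - 12)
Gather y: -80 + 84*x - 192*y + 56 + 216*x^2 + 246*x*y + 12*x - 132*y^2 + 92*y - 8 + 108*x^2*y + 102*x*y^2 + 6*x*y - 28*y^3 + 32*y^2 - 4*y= 216*x^2 + 96*x - 28*y^3 + y^2*(102*x - 100) + y*(108*x^2 + 252*x - 104) - 32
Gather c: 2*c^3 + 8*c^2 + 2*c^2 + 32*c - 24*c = 2*c^3 + 10*c^2 + 8*c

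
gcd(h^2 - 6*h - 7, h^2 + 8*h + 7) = h + 1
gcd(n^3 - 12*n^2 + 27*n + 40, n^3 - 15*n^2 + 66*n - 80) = n^2 - 13*n + 40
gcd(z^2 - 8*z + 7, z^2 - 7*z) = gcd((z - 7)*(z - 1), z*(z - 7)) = z - 7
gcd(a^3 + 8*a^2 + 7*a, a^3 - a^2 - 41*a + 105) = a + 7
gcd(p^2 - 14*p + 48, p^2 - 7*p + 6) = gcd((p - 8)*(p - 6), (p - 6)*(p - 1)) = p - 6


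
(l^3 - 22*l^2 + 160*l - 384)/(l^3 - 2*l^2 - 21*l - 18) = (l^2 - 16*l + 64)/(l^2 + 4*l + 3)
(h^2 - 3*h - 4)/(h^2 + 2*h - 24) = (h + 1)/(h + 6)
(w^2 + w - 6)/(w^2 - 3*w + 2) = (w + 3)/(w - 1)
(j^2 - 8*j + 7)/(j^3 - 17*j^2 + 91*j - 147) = (j - 1)/(j^2 - 10*j + 21)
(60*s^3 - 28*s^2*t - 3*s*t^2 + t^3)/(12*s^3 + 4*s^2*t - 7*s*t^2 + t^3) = (5*s + t)/(s + t)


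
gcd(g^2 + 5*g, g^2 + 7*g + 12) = 1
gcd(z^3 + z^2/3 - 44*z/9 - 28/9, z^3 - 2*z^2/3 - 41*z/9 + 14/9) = z^2 - z/3 - 14/3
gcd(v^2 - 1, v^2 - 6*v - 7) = v + 1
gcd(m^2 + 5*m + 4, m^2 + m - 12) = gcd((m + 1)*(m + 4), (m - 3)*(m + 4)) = m + 4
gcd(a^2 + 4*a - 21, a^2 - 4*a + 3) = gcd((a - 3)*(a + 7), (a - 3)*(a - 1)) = a - 3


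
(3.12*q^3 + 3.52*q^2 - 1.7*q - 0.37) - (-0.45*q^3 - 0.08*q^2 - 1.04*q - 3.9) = 3.57*q^3 + 3.6*q^2 - 0.66*q + 3.53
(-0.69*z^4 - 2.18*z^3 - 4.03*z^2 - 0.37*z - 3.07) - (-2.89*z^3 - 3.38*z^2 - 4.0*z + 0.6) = -0.69*z^4 + 0.71*z^3 - 0.65*z^2 + 3.63*z - 3.67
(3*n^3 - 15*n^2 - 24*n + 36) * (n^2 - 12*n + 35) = 3*n^5 - 51*n^4 + 261*n^3 - 201*n^2 - 1272*n + 1260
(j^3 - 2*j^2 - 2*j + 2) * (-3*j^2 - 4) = -3*j^5 + 6*j^4 + 2*j^3 + 2*j^2 + 8*j - 8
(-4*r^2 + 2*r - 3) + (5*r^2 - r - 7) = r^2 + r - 10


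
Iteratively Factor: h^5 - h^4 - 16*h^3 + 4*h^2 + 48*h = (h)*(h^4 - h^3 - 16*h^2 + 4*h + 48) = h*(h + 2)*(h^3 - 3*h^2 - 10*h + 24) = h*(h + 2)*(h + 3)*(h^2 - 6*h + 8) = h*(h - 2)*(h + 2)*(h + 3)*(h - 4)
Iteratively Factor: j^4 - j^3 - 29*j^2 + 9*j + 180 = (j - 5)*(j^3 + 4*j^2 - 9*j - 36) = (j - 5)*(j - 3)*(j^2 + 7*j + 12) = (j - 5)*(j - 3)*(j + 4)*(j + 3)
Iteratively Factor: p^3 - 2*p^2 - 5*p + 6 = (p + 2)*(p^2 - 4*p + 3) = (p - 3)*(p + 2)*(p - 1)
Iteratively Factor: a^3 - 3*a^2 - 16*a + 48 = (a - 4)*(a^2 + a - 12) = (a - 4)*(a - 3)*(a + 4)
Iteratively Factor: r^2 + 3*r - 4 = (r + 4)*(r - 1)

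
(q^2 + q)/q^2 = (q + 1)/q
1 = 1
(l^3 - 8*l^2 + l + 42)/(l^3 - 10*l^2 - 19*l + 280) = (l^2 - l - 6)/(l^2 - 3*l - 40)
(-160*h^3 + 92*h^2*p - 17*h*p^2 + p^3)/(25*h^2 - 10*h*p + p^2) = (32*h^2 - 12*h*p + p^2)/(-5*h + p)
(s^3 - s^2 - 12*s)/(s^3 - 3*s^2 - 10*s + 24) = s/(s - 2)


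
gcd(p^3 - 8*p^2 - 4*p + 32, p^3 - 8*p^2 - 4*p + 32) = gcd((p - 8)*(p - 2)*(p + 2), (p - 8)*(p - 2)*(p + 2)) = p^3 - 8*p^2 - 4*p + 32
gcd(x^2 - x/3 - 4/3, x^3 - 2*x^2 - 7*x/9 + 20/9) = x^2 - x/3 - 4/3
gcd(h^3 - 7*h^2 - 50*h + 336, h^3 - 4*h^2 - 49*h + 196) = h + 7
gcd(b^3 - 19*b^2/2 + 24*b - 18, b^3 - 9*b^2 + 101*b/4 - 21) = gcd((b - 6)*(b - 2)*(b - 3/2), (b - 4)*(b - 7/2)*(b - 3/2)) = b - 3/2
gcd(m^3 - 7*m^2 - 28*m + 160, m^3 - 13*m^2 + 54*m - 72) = m - 4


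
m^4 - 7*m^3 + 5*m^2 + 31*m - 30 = (m - 5)*(m - 3)*(m - 1)*(m + 2)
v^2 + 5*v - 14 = (v - 2)*(v + 7)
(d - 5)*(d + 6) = d^2 + d - 30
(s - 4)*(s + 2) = s^2 - 2*s - 8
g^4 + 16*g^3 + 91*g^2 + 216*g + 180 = (g + 2)*(g + 3)*(g + 5)*(g + 6)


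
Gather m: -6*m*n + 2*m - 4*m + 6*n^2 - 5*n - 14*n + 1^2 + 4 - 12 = m*(-6*n - 2) + 6*n^2 - 19*n - 7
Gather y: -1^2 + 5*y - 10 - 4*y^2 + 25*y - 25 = -4*y^2 + 30*y - 36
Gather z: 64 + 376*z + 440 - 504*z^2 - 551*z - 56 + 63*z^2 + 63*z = -441*z^2 - 112*z + 448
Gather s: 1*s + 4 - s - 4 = 0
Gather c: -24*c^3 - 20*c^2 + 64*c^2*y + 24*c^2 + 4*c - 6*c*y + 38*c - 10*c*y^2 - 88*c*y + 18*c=-24*c^3 + c^2*(64*y + 4) + c*(-10*y^2 - 94*y + 60)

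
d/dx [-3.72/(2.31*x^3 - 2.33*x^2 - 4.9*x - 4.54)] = (25.7796*x^2 - 17.3352*x - 18.228)/(-2.31*x^3 + 2.33*x^2 + 4.9*x + 4.54)^2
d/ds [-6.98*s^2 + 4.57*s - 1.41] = 4.57 - 13.96*s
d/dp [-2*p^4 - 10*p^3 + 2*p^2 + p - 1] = -8*p^3 - 30*p^2 + 4*p + 1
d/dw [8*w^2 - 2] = 16*w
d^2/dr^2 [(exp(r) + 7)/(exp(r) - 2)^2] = (exp(2*r) + 36*exp(r) + 32)*exp(r)/(exp(4*r) - 8*exp(3*r) + 24*exp(2*r) - 32*exp(r) + 16)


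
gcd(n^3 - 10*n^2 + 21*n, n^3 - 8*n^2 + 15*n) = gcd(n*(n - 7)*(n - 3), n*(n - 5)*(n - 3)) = n^2 - 3*n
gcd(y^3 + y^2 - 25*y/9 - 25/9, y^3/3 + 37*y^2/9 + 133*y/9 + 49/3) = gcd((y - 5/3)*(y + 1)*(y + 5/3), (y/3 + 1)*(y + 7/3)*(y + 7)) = 1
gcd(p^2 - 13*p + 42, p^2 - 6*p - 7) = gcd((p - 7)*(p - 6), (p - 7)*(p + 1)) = p - 7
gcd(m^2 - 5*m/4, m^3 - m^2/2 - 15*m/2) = m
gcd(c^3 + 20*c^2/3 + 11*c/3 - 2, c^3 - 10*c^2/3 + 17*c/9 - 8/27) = c - 1/3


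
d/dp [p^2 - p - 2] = 2*p - 1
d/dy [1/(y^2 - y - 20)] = (1 - 2*y)/(-y^2 + y + 20)^2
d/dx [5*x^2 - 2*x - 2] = 10*x - 2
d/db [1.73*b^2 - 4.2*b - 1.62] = 3.46*b - 4.2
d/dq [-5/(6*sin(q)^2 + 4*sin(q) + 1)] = 20*(3*sin(q) + 1)*cos(q)/(6*sin(q)^2 + 4*sin(q) + 1)^2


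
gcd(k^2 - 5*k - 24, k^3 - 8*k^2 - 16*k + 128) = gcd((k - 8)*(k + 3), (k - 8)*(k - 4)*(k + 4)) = k - 8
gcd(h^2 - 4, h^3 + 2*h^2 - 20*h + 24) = h - 2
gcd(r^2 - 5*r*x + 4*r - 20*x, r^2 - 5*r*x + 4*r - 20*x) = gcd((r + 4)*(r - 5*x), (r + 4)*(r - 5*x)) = -r^2 + 5*r*x - 4*r + 20*x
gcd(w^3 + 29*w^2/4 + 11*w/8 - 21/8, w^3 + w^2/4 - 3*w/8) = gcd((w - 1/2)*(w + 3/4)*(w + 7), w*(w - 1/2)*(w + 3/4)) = w^2 + w/4 - 3/8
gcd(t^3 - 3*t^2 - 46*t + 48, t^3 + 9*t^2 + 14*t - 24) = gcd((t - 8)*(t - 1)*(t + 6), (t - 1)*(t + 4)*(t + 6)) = t^2 + 5*t - 6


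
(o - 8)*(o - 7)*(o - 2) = o^3 - 17*o^2 + 86*o - 112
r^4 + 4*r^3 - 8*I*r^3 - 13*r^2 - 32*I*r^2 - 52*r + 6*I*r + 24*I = (r + 4)*(r - 6*I)*(r - I)^2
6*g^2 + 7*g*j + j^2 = (g + j)*(6*g + j)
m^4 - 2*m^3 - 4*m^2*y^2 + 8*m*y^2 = m*(m - 2)*(m - 2*y)*(m + 2*y)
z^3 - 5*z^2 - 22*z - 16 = (z - 8)*(z + 1)*(z + 2)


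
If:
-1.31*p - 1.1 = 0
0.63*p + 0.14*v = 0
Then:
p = -0.84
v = 3.78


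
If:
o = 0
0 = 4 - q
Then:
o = 0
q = 4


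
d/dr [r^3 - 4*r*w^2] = 3*r^2 - 4*w^2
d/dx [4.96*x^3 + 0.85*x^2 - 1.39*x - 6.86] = 14.88*x^2 + 1.7*x - 1.39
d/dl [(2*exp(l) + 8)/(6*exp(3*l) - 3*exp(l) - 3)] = 2*(-(exp(l) + 4)*(6*exp(2*l) - 1) + 2*exp(3*l) - exp(l) - 1)*exp(l)/(3*(-2*exp(3*l) + exp(l) + 1)^2)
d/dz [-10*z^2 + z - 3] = 1 - 20*z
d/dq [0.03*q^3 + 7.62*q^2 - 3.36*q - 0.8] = 0.09*q^2 + 15.24*q - 3.36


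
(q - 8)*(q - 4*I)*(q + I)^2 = q^4 - 8*q^3 - 2*I*q^3 + 7*q^2 + 16*I*q^2 - 56*q + 4*I*q - 32*I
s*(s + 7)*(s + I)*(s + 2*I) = s^4 + 7*s^3 + 3*I*s^3 - 2*s^2 + 21*I*s^2 - 14*s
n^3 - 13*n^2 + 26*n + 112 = (n - 8)*(n - 7)*(n + 2)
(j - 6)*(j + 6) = j^2 - 36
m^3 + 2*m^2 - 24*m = m*(m - 4)*(m + 6)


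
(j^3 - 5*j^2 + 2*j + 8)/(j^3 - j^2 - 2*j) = (j - 4)/j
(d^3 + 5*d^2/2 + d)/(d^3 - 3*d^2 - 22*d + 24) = d*(2*d^2 + 5*d + 2)/(2*(d^3 - 3*d^2 - 22*d + 24))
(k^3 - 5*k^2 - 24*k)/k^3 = 1 - 5/k - 24/k^2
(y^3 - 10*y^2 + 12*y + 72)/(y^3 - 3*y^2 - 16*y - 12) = (y - 6)/(y + 1)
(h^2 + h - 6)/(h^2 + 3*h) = (h - 2)/h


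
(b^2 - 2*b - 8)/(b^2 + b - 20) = (b + 2)/(b + 5)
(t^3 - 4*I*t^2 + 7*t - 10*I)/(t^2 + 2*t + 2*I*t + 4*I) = (t^2 - 6*I*t - 5)/(t + 2)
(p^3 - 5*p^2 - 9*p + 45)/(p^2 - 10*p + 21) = (p^2 - 2*p - 15)/(p - 7)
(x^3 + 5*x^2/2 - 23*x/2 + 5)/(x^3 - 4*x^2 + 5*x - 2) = (2*x^2 + 9*x - 5)/(2*(x^2 - 2*x + 1))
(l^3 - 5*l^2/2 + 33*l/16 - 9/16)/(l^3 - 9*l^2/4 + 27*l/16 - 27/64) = 4*(l - 1)/(4*l - 3)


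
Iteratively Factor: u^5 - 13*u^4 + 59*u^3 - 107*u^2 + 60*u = (u - 3)*(u^4 - 10*u^3 + 29*u^2 - 20*u) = u*(u - 3)*(u^3 - 10*u^2 + 29*u - 20) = u*(u - 4)*(u - 3)*(u^2 - 6*u + 5) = u*(u - 4)*(u - 3)*(u - 1)*(u - 5)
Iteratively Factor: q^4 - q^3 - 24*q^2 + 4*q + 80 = (q - 5)*(q^3 + 4*q^2 - 4*q - 16) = (q - 5)*(q + 2)*(q^2 + 2*q - 8) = (q - 5)*(q + 2)*(q + 4)*(q - 2)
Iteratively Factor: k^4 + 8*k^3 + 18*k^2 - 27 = (k - 1)*(k^3 + 9*k^2 + 27*k + 27) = (k - 1)*(k + 3)*(k^2 + 6*k + 9) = (k - 1)*(k + 3)^2*(k + 3)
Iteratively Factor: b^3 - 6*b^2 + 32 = (b - 4)*(b^2 - 2*b - 8) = (b - 4)^2*(b + 2)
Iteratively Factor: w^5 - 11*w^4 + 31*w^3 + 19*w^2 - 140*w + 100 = (w + 2)*(w^4 - 13*w^3 + 57*w^2 - 95*w + 50) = (w - 5)*(w + 2)*(w^3 - 8*w^2 + 17*w - 10) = (w - 5)^2*(w + 2)*(w^2 - 3*w + 2) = (w - 5)^2*(w - 2)*(w + 2)*(w - 1)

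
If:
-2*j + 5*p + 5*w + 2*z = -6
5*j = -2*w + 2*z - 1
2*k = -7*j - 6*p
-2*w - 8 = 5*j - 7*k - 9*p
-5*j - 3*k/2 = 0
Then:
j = -108/505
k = 72/101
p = 6/505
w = -463/505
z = -961/1010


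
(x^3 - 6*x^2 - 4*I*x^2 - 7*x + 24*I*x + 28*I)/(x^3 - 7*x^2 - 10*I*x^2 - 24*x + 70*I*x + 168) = (x + 1)/(x - 6*I)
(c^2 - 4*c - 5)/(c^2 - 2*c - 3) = (c - 5)/(c - 3)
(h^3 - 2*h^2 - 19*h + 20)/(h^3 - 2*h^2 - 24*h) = (h^2 - 6*h + 5)/(h*(h - 6))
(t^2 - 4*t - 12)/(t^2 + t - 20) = (t^2 - 4*t - 12)/(t^2 + t - 20)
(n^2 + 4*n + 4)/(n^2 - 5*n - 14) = (n + 2)/(n - 7)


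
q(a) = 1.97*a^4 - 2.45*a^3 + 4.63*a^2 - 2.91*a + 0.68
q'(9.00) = 5229.60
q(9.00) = 11488.64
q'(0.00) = -2.91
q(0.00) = 0.68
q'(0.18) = -1.44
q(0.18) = 0.29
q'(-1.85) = -95.09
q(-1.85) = 60.50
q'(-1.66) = -74.58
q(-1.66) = 44.43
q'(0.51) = 0.95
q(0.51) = 0.21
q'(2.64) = 115.30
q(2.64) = 75.88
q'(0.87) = 4.77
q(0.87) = 1.17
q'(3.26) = 222.18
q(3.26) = 178.02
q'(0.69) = 2.57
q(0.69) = 0.52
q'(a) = 7.88*a^3 - 7.35*a^2 + 9.26*a - 2.91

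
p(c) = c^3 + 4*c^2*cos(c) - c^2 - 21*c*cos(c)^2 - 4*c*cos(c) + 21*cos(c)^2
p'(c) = -4*c^2*sin(c) + 3*c^2 + 42*c*sin(c)*cos(c) + 4*c*sin(c) + 8*c*cos(c) - 2*c - 42*sin(c)*cos(c) - 21*cos(c)^2 - 4*cos(c)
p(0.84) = 1.03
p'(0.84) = -10.04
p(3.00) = -46.92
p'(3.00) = -34.50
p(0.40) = 9.71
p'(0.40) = -27.54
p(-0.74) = 22.78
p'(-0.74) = 24.21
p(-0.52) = 26.37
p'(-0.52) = 8.05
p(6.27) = 228.69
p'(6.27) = 129.38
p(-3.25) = -11.61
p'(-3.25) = 60.48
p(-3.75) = -58.10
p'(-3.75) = 116.29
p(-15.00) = -4135.39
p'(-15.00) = 1079.38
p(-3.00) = -1.19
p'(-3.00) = 23.44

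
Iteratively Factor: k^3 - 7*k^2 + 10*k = (k - 2)*(k^2 - 5*k) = k*(k - 2)*(k - 5)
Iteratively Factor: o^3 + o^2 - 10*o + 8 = (o + 4)*(o^2 - 3*o + 2) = (o - 2)*(o + 4)*(o - 1)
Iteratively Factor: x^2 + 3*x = (x)*(x + 3)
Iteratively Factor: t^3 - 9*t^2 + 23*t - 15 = (t - 3)*(t^2 - 6*t + 5) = (t - 5)*(t - 3)*(t - 1)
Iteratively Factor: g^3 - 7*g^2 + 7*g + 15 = (g - 3)*(g^2 - 4*g - 5) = (g - 5)*(g - 3)*(g + 1)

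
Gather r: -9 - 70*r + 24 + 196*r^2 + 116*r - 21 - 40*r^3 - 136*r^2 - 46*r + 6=-40*r^3 + 60*r^2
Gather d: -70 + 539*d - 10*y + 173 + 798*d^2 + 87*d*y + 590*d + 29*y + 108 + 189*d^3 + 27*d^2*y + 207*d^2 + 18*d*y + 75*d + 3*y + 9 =189*d^3 + d^2*(27*y + 1005) + d*(105*y + 1204) + 22*y + 220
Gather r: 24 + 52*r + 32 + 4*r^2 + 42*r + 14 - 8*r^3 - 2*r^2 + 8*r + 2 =-8*r^3 + 2*r^2 + 102*r + 72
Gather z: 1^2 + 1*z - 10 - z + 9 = 0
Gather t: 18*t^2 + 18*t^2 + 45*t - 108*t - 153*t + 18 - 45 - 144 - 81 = 36*t^2 - 216*t - 252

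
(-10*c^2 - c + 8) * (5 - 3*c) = 30*c^3 - 47*c^2 - 29*c + 40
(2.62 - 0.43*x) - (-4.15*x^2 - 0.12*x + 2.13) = 4.15*x^2 - 0.31*x + 0.49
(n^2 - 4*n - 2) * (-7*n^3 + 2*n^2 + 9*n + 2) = -7*n^5 + 30*n^4 + 15*n^3 - 38*n^2 - 26*n - 4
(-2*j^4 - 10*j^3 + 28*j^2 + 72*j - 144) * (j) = -2*j^5 - 10*j^4 + 28*j^3 + 72*j^2 - 144*j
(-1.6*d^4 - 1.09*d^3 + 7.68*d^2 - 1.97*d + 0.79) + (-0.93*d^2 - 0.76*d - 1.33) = -1.6*d^4 - 1.09*d^3 + 6.75*d^2 - 2.73*d - 0.54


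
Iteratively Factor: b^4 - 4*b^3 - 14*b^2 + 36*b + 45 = (b + 3)*(b^3 - 7*b^2 + 7*b + 15) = (b + 1)*(b + 3)*(b^2 - 8*b + 15) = (b - 5)*(b + 1)*(b + 3)*(b - 3)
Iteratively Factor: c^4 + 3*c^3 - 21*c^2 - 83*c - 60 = (c + 3)*(c^3 - 21*c - 20) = (c - 5)*(c + 3)*(c^2 + 5*c + 4) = (c - 5)*(c + 1)*(c + 3)*(c + 4)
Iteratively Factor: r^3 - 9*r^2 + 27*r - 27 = (r - 3)*(r^2 - 6*r + 9) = (r - 3)^2*(r - 3)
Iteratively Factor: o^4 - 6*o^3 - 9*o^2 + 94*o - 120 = (o + 4)*(o^3 - 10*o^2 + 31*o - 30) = (o - 2)*(o + 4)*(o^2 - 8*o + 15) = (o - 5)*(o - 2)*(o + 4)*(o - 3)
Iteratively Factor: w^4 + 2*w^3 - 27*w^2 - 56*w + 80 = (w - 5)*(w^3 + 7*w^2 + 8*w - 16) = (w - 5)*(w + 4)*(w^2 + 3*w - 4) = (w - 5)*(w - 1)*(w + 4)*(w + 4)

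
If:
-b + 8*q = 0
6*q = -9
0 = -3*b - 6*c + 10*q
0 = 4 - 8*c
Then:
No Solution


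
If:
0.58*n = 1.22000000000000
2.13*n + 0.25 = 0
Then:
No Solution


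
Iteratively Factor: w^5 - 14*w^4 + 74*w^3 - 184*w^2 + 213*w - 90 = (w - 3)*(w^4 - 11*w^3 + 41*w^2 - 61*w + 30) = (w - 3)^2*(w^3 - 8*w^2 + 17*w - 10) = (w - 3)^2*(w - 1)*(w^2 - 7*w + 10) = (w - 5)*(w - 3)^2*(w - 1)*(w - 2)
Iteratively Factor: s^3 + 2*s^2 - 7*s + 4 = (s - 1)*(s^2 + 3*s - 4) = (s - 1)*(s + 4)*(s - 1)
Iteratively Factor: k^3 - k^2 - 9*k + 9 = (k - 3)*(k^2 + 2*k - 3) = (k - 3)*(k - 1)*(k + 3)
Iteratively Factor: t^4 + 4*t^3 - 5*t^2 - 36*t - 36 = (t - 3)*(t^3 + 7*t^2 + 16*t + 12) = (t - 3)*(t + 3)*(t^2 + 4*t + 4) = (t - 3)*(t + 2)*(t + 3)*(t + 2)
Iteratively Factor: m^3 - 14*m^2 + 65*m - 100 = (m - 4)*(m^2 - 10*m + 25) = (m - 5)*(m - 4)*(m - 5)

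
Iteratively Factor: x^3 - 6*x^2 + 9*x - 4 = (x - 1)*(x^2 - 5*x + 4) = (x - 1)^2*(x - 4)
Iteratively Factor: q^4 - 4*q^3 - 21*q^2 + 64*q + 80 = (q + 1)*(q^3 - 5*q^2 - 16*q + 80) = (q + 1)*(q + 4)*(q^2 - 9*q + 20) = (q - 5)*(q + 1)*(q + 4)*(q - 4)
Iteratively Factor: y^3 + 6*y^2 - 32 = (y + 4)*(y^2 + 2*y - 8) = (y - 2)*(y + 4)*(y + 4)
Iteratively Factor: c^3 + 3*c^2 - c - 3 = (c - 1)*(c^2 + 4*c + 3) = (c - 1)*(c + 3)*(c + 1)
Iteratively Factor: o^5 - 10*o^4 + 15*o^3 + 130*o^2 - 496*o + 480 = (o + 4)*(o^4 - 14*o^3 + 71*o^2 - 154*o + 120) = (o - 5)*(o + 4)*(o^3 - 9*o^2 + 26*o - 24) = (o - 5)*(o - 4)*(o + 4)*(o^2 - 5*o + 6) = (o - 5)*(o - 4)*(o - 3)*(o + 4)*(o - 2)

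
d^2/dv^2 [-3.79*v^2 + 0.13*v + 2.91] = -7.58000000000000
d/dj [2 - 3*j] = -3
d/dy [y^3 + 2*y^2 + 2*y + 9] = 3*y^2 + 4*y + 2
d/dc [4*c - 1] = 4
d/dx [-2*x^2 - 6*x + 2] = -4*x - 6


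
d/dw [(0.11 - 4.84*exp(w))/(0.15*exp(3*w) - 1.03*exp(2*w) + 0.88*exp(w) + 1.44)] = (1.452*exp(3*w) - 5.0347*exp(2*w) + 0.2266*exp(w) - 7.0664)*exp(w)/(0.0225*exp(6*w) - 0.309*exp(5*w) + 1.3249*exp(4*w) - 1.3808*exp(3*w) - 2.192*exp(2*w) + 2.5344*exp(w) + 2.0736)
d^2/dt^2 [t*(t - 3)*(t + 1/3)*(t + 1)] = 12*t^2 - 10*t - 22/3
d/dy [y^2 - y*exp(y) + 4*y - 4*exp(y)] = -y*exp(y) + 2*y - 5*exp(y) + 4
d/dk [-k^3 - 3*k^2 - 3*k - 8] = -3*k^2 - 6*k - 3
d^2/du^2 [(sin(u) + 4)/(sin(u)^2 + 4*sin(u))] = (cos(u)^2 + 1)/sin(u)^3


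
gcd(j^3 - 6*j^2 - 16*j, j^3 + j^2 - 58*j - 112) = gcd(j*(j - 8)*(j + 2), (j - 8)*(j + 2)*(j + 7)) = j^2 - 6*j - 16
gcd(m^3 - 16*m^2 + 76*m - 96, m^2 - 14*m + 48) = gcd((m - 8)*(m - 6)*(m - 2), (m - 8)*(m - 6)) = m^2 - 14*m + 48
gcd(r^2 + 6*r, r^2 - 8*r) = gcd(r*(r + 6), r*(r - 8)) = r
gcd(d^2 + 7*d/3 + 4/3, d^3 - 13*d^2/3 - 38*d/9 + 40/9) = d + 4/3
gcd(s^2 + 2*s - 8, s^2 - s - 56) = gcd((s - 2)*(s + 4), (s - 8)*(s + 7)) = 1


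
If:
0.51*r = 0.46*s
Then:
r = 0.901960784313726*s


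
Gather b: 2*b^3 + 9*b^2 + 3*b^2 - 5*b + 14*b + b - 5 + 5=2*b^3 + 12*b^2 + 10*b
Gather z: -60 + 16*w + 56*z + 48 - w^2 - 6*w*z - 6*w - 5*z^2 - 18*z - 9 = -w^2 + 10*w - 5*z^2 + z*(38 - 6*w) - 21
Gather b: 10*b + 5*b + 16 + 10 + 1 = 15*b + 27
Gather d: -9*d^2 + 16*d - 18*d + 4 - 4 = -9*d^2 - 2*d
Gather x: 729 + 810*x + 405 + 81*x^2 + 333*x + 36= 81*x^2 + 1143*x + 1170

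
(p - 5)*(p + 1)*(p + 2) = p^3 - 2*p^2 - 13*p - 10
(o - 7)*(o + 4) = o^2 - 3*o - 28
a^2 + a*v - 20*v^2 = (a - 4*v)*(a + 5*v)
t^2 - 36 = (t - 6)*(t + 6)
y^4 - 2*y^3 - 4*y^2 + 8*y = y*(y - 2)^2*(y + 2)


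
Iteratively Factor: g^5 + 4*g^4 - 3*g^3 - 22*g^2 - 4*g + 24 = (g + 3)*(g^4 + g^3 - 6*g^2 - 4*g + 8) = (g + 2)*(g + 3)*(g^3 - g^2 - 4*g + 4) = (g - 1)*(g + 2)*(g + 3)*(g^2 - 4) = (g - 1)*(g + 2)^2*(g + 3)*(g - 2)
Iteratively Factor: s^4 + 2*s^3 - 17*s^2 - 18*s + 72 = (s - 2)*(s^3 + 4*s^2 - 9*s - 36) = (s - 3)*(s - 2)*(s^2 + 7*s + 12) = (s - 3)*(s - 2)*(s + 3)*(s + 4)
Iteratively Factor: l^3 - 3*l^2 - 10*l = (l + 2)*(l^2 - 5*l) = (l - 5)*(l + 2)*(l)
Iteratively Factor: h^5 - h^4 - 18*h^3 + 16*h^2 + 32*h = (h + 1)*(h^4 - 2*h^3 - 16*h^2 + 32*h) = (h - 4)*(h + 1)*(h^3 + 2*h^2 - 8*h) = (h - 4)*(h - 2)*(h + 1)*(h^2 + 4*h) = h*(h - 4)*(h - 2)*(h + 1)*(h + 4)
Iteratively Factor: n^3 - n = (n + 1)*(n^2 - n) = n*(n + 1)*(n - 1)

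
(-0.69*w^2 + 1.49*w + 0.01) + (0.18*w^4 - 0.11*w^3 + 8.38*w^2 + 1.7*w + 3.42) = 0.18*w^4 - 0.11*w^3 + 7.69*w^2 + 3.19*w + 3.43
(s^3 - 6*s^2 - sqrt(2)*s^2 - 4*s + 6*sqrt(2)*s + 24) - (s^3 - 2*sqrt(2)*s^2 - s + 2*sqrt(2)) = -6*s^2 + sqrt(2)*s^2 - 3*s + 6*sqrt(2)*s - 2*sqrt(2) + 24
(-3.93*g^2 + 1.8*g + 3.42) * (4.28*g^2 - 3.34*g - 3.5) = -16.8204*g^4 + 20.8302*g^3 + 22.3806*g^2 - 17.7228*g - 11.97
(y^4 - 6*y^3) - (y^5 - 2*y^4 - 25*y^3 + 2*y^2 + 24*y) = -y^5 + 3*y^4 + 19*y^3 - 2*y^2 - 24*y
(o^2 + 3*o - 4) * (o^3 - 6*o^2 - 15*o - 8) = o^5 - 3*o^4 - 37*o^3 - 29*o^2 + 36*o + 32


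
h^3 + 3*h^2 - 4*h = h*(h - 1)*(h + 4)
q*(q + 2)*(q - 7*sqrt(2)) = q^3 - 7*sqrt(2)*q^2 + 2*q^2 - 14*sqrt(2)*q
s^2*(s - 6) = s^3 - 6*s^2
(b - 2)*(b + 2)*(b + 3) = b^3 + 3*b^2 - 4*b - 12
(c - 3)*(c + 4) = c^2 + c - 12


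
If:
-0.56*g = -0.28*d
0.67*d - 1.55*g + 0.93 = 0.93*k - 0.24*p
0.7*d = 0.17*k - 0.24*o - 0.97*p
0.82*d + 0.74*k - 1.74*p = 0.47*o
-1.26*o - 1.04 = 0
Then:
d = -0.26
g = -0.13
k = 1.19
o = -0.83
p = 0.60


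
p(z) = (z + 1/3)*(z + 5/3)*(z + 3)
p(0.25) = 3.63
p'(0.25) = 9.24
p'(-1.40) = -1.56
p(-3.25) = -1.15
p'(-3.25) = 5.74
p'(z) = (z + 1/3)*(z + 5/3) + (z + 1/3)*(z + 3) + (z + 5/3)*(z + 3)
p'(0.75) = 15.74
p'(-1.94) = -1.55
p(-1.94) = 0.47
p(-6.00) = -73.67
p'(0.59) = 13.50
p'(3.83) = 88.86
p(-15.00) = -2346.67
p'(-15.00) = 531.56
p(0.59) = 7.48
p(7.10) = 658.17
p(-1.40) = -0.46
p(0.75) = 9.82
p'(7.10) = 228.79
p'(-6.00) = 54.56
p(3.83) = 156.30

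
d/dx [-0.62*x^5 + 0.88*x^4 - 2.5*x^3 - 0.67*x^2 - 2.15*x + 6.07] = -3.1*x^4 + 3.52*x^3 - 7.5*x^2 - 1.34*x - 2.15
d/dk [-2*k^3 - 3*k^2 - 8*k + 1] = -6*k^2 - 6*k - 8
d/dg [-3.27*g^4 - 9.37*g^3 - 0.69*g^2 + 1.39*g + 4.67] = -13.08*g^3 - 28.11*g^2 - 1.38*g + 1.39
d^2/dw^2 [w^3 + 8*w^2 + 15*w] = 6*w + 16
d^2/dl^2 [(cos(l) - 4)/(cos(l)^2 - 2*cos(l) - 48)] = (9*sin(l)^4*cos(l) - 14*sin(l)^4 + 884*sin(l)^2 + 2584*cos(l) + 159*cos(3*l)/2 - cos(5*l)/2 - 262)/(sin(l)^2 + 2*cos(l) + 47)^3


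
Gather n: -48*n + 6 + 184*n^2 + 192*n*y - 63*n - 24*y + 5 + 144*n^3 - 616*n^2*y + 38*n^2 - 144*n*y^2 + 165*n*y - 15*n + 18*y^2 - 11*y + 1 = 144*n^3 + n^2*(222 - 616*y) + n*(-144*y^2 + 357*y - 126) + 18*y^2 - 35*y + 12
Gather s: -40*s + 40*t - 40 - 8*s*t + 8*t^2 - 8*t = s*(-8*t - 40) + 8*t^2 + 32*t - 40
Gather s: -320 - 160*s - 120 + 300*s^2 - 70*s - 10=300*s^2 - 230*s - 450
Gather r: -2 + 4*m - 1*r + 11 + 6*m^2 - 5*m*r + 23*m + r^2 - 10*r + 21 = 6*m^2 + 27*m + r^2 + r*(-5*m - 11) + 30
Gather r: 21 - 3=18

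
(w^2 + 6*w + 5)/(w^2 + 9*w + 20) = (w + 1)/(w + 4)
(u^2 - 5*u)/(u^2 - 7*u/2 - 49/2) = 2*u*(5 - u)/(-2*u^2 + 7*u + 49)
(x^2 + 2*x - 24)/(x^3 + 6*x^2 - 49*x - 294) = (x - 4)/(x^2 - 49)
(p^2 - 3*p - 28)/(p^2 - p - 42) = (p + 4)/(p + 6)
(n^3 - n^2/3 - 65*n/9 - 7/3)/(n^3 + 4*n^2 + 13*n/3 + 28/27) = 3*(n - 3)/(3*n + 4)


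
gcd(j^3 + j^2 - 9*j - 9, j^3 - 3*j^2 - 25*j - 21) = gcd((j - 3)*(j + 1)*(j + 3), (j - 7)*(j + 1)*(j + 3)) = j^2 + 4*j + 3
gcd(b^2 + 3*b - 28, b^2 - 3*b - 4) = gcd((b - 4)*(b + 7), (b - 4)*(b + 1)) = b - 4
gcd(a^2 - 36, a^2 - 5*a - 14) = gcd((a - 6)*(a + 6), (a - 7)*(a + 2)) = 1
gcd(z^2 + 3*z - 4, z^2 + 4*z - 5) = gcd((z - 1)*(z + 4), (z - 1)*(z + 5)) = z - 1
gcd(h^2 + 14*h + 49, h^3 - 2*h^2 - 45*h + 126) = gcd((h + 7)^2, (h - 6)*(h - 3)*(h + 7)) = h + 7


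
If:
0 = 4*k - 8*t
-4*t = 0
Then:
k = 0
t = 0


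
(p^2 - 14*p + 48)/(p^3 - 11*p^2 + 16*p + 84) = (p - 8)/(p^2 - 5*p - 14)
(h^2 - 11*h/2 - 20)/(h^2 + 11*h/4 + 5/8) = 4*(h - 8)/(4*h + 1)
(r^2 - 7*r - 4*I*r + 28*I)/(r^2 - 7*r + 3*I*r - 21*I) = (r - 4*I)/(r + 3*I)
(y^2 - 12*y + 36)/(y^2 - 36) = (y - 6)/(y + 6)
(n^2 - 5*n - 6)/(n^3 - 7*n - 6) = (n - 6)/(n^2 - n - 6)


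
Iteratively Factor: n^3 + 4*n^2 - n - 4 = (n + 4)*(n^2 - 1) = (n - 1)*(n + 4)*(n + 1)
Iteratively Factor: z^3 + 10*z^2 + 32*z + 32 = (z + 4)*(z^2 + 6*z + 8) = (z + 2)*(z + 4)*(z + 4)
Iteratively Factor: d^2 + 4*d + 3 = (d + 3)*(d + 1)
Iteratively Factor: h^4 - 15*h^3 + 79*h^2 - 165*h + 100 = (h - 4)*(h^3 - 11*h^2 + 35*h - 25) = (h - 4)*(h - 1)*(h^2 - 10*h + 25) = (h - 5)*(h - 4)*(h - 1)*(h - 5)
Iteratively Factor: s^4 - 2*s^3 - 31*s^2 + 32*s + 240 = (s - 5)*(s^3 + 3*s^2 - 16*s - 48) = (s - 5)*(s + 4)*(s^2 - s - 12) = (s - 5)*(s - 4)*(s + 4)*(s + 3)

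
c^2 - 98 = (c - 7*sqrt(2))*(c + 7*sqrt(2))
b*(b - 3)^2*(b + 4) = b^4 - 2*b^3 - 15*b^2 + 36*b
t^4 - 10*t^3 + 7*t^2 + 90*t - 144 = (t - 8)*(t - 3)*(t - 2)*(t + 3)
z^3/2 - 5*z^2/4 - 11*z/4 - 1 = (z/2 + 1/2)*(z - 4)*(z + 1/2)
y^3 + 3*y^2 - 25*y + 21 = (y - 3)*(y - 1)*(y + 7)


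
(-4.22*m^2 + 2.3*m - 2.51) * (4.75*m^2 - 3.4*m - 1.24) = -20.045*m^4 + 25.273*m^3 - 14.5097*m^2 + 5.682*m + 3.1124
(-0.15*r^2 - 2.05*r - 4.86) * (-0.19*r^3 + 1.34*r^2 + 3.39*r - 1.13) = 0.0285*r^5 + 0.1885*r^4 - 2.3321*r^3 - 13.2924*r^2 - 14.1589*r + 5.4918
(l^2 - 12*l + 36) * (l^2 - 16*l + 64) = l^4 - 28*l^3 + 292*l^2 - 1344*l + 2304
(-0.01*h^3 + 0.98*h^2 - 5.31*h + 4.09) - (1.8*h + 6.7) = -0.01*h^3 + 0.98*h^2 - 7.11*h - 2.61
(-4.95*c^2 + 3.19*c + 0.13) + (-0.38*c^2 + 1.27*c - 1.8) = -5.33*c^2 + 4.46*c - 1.67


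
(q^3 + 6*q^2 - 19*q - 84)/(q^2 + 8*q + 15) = (q^2 + 3*q - 28)/(q + 5)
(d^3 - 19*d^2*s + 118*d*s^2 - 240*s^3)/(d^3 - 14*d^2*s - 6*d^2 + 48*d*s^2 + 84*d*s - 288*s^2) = (d - 5*s)/(d - 6)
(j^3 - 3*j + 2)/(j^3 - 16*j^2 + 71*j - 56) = (j^2 + j - 2)/(j^2 - 15*j + 56)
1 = 1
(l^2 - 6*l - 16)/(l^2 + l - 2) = (l - 8)/(l - 1)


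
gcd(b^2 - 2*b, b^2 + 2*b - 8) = b - 2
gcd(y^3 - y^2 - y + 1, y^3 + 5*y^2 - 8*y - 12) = y + 1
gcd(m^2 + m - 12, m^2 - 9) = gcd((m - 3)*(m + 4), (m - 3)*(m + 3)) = m - 3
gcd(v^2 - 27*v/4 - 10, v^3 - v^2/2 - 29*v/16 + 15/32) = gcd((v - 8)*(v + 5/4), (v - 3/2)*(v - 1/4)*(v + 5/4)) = v + 5/4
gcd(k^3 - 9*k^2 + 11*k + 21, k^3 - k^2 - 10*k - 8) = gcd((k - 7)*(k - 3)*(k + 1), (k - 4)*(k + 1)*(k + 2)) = k + 1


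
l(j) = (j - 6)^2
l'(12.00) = 12.00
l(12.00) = 36.00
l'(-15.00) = -42.00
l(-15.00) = 441.00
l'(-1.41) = -14.82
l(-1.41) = 54.91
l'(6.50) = 1.00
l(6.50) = 0.25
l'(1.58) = -8.84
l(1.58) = 19.54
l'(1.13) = -9.74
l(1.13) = 23.72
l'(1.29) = -9.42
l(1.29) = 22.18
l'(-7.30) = -26.60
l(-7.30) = 176.89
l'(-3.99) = -19.98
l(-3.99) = 99.80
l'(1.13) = -9.74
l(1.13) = 23.72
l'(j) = 2*j - 12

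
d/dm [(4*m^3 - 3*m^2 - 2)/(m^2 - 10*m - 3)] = 2*(2*m^4 - 40*m^3 - 3*m^2 + 11*m - 10)/(m^4 - 20*m^3 + 94*m^2 + 60*m + 9)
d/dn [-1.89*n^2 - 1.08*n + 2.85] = -3.78*n - 1.08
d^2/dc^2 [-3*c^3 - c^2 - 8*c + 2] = -18*c - 2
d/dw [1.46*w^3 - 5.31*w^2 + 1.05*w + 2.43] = 4.38*w^2 - 10.62*w + 1.05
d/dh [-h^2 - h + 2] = -2*h - 1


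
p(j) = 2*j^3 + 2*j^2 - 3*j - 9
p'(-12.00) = 813.00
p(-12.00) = -3141.00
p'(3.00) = 63.00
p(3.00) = 54.00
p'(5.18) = 178.71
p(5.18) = 307.11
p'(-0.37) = -3.66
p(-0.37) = -7.72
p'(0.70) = 2.74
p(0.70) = -9.43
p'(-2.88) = 35.25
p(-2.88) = -31.55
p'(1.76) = 22.63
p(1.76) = 2.82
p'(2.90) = 59.06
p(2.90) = 47.90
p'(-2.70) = 29.94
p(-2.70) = -25.69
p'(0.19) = -2.02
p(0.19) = -9.48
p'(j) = 6*j^2 + 4*j - 3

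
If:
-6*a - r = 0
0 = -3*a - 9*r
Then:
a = 0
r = 0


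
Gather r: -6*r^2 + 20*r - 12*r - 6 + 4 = -6*r^2 + 8*r - 2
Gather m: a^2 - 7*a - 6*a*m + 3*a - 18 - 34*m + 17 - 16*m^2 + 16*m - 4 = a^2 - 4*a - 16*m^2 + m*(-6*a - 18) - 5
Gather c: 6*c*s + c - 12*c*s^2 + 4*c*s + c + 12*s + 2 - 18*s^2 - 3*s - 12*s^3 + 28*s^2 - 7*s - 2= c*(-12*s^2 + 10*s + 2) - 12*s^3 + 10*s^2 + 2*s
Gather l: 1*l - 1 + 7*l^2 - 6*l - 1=7*l^2 - 5*l - 2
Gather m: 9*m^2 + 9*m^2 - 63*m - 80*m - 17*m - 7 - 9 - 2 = 18*m^2 - 160*m - 18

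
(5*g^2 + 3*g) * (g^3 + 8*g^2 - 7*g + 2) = 5*g^5 + 43*g^4 - 11*g^3 - 11*g^2 + 6*g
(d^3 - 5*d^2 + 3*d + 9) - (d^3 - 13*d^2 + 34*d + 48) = 8*d^2 - 31*d - 39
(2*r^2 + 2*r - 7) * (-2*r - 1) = -4*r^3 - 6*r^2 + 12*r + 7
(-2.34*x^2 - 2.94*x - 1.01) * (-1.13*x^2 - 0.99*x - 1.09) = 2.6442*x^4 + 5.6388*x^3 + 6.6025*x^2 + 4.2045*x + 1.1009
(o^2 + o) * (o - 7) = o^3 - 6*o^2 - 7*o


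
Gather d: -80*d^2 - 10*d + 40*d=-80*d^2 + 30*d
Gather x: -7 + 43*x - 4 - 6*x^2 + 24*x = -6*x^2 + 67*x - 11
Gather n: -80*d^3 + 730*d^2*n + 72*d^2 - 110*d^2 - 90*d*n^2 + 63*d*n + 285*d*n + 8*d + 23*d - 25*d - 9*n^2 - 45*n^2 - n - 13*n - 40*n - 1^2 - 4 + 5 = -80*d^3 - 38*d^2 + 6*d + n^2*(-90*d - 54) + n*(730*d^2 + 348*d - 54)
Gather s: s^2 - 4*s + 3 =s^2 - 4*s + 3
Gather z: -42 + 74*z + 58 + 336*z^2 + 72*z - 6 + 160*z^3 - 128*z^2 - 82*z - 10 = 160*z^3 + 208*z^2 + 64*z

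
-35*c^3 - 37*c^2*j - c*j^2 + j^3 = (-7*c + j)*(c + j)*(5*c + j)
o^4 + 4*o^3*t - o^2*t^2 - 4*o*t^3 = o*(o - t)*(o + t)*(o + 4*t)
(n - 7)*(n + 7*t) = n^2 + 7*n*t - 7*n - 49*t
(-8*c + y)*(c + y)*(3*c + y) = -24*c^3 - 29*c^2*y - 4*c*y^2 + y^3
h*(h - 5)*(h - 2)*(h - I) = h^4 - 7*h^3 - I*h^3 + 10*h^2 + 7*I*h^2 - 10*I*h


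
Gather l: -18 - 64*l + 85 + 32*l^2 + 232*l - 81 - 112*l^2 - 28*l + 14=-80*l^2 + 140*l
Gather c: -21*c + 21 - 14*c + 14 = 35 - 35*c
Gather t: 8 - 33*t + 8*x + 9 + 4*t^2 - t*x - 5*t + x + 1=4*t^2 + t*(-x - 38) + 9*x + 18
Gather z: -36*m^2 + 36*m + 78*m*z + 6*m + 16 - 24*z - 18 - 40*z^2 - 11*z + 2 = -36*m^2 + 42*m - 40*z^2 + z*(78*m - 35)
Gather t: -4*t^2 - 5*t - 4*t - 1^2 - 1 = -4*t^2 - 9*t - 2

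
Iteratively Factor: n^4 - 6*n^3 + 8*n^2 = (n - 2)*(n^3 - 4*n^2) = n*(n - 2)*(n^2 - 4*n) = n*(n - 4)*(n - 2)*(n)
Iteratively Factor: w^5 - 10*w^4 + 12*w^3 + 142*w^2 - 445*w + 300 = (w - 3)*(w^4 - 7*w^3 - 9*w^2 + 115*w - 100) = (w - 3)*(w - 1)*(w^3 - 6*w^2 - 15*w + 100) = (w - 5)*(w - 3)*(w - 1)*(w^2 - w - 20) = (w - 5)*(w - 3)*(w - 1)*(w + 4)*(w - 5)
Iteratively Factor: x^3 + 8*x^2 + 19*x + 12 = (x + 4)*(x^2 + 4*x + 3) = (x + 1)*(x + 4)*(x + 3)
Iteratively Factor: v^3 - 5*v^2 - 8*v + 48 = (v - 4)*(v^2 - v - 12) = (v - 4)*(v + 3)*(v - 4)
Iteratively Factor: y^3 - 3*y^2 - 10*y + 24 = (y - 2)*(y^2 - y - 12) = (y - 2)*(y + 3)*(y - 4)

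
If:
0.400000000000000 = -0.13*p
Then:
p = -3.08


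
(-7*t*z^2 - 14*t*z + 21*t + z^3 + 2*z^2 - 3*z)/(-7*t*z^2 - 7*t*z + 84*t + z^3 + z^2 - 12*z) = (z^2 + 2*z - 3)/(z^2 + z - 12)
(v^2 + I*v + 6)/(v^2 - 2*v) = (v^2 + I*v + 6)/(v*(v - 2))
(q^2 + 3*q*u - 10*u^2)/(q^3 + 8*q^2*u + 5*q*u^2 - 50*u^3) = 1/(q + 5*u)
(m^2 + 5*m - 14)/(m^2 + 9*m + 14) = (m - 2)/(m + 2)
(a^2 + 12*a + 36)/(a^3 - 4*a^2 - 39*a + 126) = (a + 6)/(a^2 - 10*a + 21)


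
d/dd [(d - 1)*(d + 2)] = 2*d + 1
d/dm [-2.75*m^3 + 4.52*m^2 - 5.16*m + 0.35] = -8.25*m^2 + 9.04*m - 5.16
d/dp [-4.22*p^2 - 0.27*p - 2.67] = -8.44*p - 0.27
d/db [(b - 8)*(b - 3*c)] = 2*b - 3*c - 8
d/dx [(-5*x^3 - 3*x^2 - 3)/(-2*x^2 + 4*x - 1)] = (10*x^4 - 40*x^3 + 3*x^2 - 6*x + 12)/(4*x^4 - 16*x^3 + 20*x^2 - 8*x + 1)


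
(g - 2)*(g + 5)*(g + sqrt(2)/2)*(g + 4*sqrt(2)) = g^4 + 3*g^3 + 9*sqrt(2)*g^3/2 - 6*g^2 + 27*sqrt(2)*g^2/2 - 45*sqrt(2)*g + 12*g - 40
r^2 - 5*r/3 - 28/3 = (r - 4)*(r + 7/3)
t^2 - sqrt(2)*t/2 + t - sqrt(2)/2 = (t + 1)*(t - sqrt(2)/2)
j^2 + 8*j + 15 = (j + 3)*(j + 5)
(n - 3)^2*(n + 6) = n^3 - 27*n + 54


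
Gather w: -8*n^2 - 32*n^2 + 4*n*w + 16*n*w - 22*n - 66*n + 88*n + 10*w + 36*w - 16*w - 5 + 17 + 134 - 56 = -40*n^2 + w*(20*n + 30) + 90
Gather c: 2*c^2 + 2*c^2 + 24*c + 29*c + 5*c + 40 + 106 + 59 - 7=4*c^2 + 58*c + 198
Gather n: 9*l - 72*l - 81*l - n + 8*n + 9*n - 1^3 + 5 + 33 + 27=-144*l + 16*n + 64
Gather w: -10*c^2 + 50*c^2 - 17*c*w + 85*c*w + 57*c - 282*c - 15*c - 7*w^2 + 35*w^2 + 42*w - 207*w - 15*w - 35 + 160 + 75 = 40*c^2 - 240*c + 28*w^2 + w*(68*c - 180) + 200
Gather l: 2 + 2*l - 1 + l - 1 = 3*l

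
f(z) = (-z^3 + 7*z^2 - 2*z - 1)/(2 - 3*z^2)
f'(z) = 6*z*(-z^3 + 7*z^2 - 2*z - 1)/(2 - 3*z^2)^2 + (-3*z^2 + 14*z - 2)/(2 - 3*z^2) = (3*z^4 - 12*z^2 + 22*z - 4)/(9*z^4 - 12*z^2 + 4)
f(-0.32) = 0.23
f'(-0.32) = -4.27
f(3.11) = -1.13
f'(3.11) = 0.31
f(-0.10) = -0.37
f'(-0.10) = -1.63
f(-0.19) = -0.19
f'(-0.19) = -2.41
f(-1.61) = -4.25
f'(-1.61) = -1.51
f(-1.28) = -5.19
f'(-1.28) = -5.15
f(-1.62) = -4.23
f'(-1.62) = -1.46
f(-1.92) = -3.94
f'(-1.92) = -0.61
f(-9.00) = -5.45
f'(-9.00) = 0.32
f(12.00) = 1.73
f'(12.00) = 0.33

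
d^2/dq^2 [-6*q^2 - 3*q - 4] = -12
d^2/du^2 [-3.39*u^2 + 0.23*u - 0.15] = -6.78000000000000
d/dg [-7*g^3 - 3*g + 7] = -21*g^2 - 3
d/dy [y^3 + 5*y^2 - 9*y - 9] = 3*y^2 + 10*y - 9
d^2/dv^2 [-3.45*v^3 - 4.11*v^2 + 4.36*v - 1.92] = -20.7*v - 8.22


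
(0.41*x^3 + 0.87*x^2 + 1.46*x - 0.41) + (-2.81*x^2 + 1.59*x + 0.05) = 0.41*x^3 - 1.94*x^2 + 3.05*x - 0.36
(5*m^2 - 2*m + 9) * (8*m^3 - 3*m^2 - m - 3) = 40*m^5 - 31*m^4 + 73*m^3 - 40*m^2 - 3*m - 27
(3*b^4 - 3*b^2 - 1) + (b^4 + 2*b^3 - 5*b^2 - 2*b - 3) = 4*b^4 + 2*b^3 - 8*b^2 - 2*b - 4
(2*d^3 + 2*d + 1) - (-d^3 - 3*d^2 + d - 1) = 3*d^3 + 3*d^2 + d + 2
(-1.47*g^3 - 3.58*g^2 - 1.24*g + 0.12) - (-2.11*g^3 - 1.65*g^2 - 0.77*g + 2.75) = 0.64*g^3 - 1.93*g^2 - 0.47*g - 2.63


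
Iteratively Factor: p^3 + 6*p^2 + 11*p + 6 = (p + 1)*(p^2 + 5*p + 6) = (p + 1)*(p + 2)*(p + 3)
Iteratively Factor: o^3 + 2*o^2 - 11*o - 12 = (o + 4)*(o^2 - 2*o - 3) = (o + 1)*(o + 4)*(o - 3)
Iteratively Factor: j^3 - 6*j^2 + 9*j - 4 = (j - 4)*(j^2 - 2*j + 1) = (j - 4)*(j - 1)*(j - 1)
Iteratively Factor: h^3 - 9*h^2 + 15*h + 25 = (h - 5)*(h^2 - 4*h - 5) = (h - 5)^2*(h + 1)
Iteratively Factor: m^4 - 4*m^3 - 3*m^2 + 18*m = (m)*(m^3 - 4*m^2 - 3*m + 18) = m*(m - 3)*(m^2 - m - 6) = m*(m - 3)^2*(m + 2)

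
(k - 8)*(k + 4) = k^2 - 4*k - 32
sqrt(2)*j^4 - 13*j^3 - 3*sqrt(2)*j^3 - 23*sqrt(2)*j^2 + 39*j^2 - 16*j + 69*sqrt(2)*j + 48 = (j - 3)*(j - 8*sqrt(2))*(j + sqrt(2))*(sqrt(2)*j + 1)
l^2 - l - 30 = (l - 6)*(l + 5)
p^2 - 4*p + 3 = (p - 3)*(p - 1)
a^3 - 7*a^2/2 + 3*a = a*(a - 2)*(a - 3/2)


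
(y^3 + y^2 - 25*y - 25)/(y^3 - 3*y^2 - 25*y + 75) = (y + 1)/(y - 3)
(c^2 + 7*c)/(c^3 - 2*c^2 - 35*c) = (c + 7)/(c^2 - 2*c - 35)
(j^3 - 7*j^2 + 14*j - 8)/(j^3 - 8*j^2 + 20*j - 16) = (j - 1)/(j - 2)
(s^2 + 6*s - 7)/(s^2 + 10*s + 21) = (s - 1)/(s + 3)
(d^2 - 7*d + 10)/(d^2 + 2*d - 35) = (d - 2)/(d + 7)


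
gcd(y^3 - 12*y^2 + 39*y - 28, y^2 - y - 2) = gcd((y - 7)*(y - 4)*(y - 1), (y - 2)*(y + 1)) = 1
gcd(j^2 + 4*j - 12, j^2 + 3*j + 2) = 1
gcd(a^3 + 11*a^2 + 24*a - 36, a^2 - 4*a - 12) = 1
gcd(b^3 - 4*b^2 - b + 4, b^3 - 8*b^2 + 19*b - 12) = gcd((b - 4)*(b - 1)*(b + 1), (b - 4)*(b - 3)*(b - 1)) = b^2 - 5*b + 4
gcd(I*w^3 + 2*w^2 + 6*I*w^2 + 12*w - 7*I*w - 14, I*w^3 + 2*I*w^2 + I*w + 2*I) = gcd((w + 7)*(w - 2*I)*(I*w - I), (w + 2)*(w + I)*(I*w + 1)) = 1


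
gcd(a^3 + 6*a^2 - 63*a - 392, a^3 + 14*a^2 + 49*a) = a^2 + 14*a + 49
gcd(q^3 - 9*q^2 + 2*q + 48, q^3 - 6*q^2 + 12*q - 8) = 1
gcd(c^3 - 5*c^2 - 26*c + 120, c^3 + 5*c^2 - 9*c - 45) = c + 5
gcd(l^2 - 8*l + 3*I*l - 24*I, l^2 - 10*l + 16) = l - 8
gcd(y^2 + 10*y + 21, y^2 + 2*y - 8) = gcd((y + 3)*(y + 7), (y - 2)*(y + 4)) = 1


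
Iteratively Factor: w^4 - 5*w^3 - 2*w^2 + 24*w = (w - 3)*(w^3 - 2*w^2 - 8*w) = (w - 3)*(w + 2)*(w^2 - 4*w) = (w - 4)*(w - 3)*(w + 2)*(w)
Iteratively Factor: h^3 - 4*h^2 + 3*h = (h - 3)*(h^2 - h) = h*(h - 3)*(h - 1)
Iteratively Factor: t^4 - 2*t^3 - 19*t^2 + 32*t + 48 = (t - 4)*(t^3 + 2*t^2 - 11*t - 12) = (t - 4)*(t + 1)*(t^2 + t - 12) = (t - 4)*(t - 3)*(t + 1)*(t + 4)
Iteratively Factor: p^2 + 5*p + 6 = (p + 3)*(p + 2)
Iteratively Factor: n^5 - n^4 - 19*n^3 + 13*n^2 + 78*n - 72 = (n - 2)*(n^4 + n^3 - 17*n^2 - 21*n + 36) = (n - 2)*(n + 3)*(n^3 - 2*n^2 - 11*n + 12) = (n - 2)*(n - 1)*(n + 3)*(n^2 - n - 12) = (n - 2)*(n - 1)*(n + 3)^2*(n - 4)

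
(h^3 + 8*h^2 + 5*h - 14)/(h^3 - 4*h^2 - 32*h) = (-h^3 - 8*h^2 - 5*h + 14)/(h*(-h^2 + 4*h + 32))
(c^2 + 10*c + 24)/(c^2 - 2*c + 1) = (c^2 + 10*c + 24)/(c^2 - 2*c + 1)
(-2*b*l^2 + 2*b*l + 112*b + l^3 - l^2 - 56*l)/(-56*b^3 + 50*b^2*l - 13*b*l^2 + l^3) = (l^2 - l - 56)/(28*b^2 - 11*b*l + l^2)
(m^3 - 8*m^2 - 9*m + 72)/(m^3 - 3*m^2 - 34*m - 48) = (m - 3)/(m + 2)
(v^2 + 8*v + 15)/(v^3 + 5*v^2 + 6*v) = (v + 5)/(v*(v + 2))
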